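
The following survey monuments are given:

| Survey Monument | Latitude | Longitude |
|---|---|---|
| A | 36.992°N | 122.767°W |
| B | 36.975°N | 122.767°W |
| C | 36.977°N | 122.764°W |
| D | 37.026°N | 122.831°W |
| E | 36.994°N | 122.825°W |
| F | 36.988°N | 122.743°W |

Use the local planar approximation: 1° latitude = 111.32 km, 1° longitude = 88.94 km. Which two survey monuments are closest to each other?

B and C

Pairwise distances:
A–B: 1.892 km
A–C: 1.691 km
A–D: 6.836 km
A–E: 5.163 km
A–F: 2.181 km
B–C: 0.348 km
B–D: 8.039 km
B–E: 5.575 km
B–F: 2.579 km
C–D: 8.079 km
C–E: 5.746 km
C–F: 2.233 km
D–E: 3.602 km
D–F: 8.897 km
E–F: 7.324 km
Closest pair: B–C at 0.348 km.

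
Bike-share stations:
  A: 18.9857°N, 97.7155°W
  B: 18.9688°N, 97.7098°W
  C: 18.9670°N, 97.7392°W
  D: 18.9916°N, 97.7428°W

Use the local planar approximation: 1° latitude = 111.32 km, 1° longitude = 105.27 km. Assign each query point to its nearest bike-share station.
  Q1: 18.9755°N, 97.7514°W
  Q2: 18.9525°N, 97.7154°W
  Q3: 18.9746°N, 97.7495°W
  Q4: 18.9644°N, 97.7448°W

Q1 at 18.9755°N, 97.7514°W:
  A: √((0.0102·111.32)² + (0.0359·105.27)²) = √(1.289278 + 14.282300) = 3.9461 km
  B: √((-0.0067·111.32)² + (0.0416·105.27)²) = √(0.556283 + 19.177673) = 4.4423 km
  C: √((-0.0085·111.32)² + (0.0122·105.27)²) = √(0.895332 + 1.649411) = 1.5952 km
  D: √((0.0161·111.32)² + (0.0086·105.27)²) = √(3.212167 + 0.819608) = 2.0079 km
  → nearest: C (1.5952 km)
Q2 at 18.9525°N, 97.7154°W:
  A: √((0.0332·111.32)² + (-0.0001·105.27)²) = √(13.659115 + 0.000111) = 3.6958 km
  B: √((0.0163·111.32)² + (0.0056·105.27)²) = √(3.292468 + 0.347524) = 1.9079 km
  C: √((0.0145·111.32)² + (-0.0238·105.27)²) = √(2.605448 + 6.277159) = 2.9804 km
  D: √((0.0391·111.32)² + (-0.0274·105.27)²) = √(18.945231 + 8.319752) = 5.2216 km
  → nearest: B (1.9079 km)
Q3 at 18.9746°N, 97.7495°W:
  A: √((0.0111·111.32)² + (0.0340·105.27)²) = √(1.526836 + 12.810529) = 3.7865 km
  B: √((-0.0058·111.32)² + (0.0397·105.27)²) = √(0.416872 + 17.465871) = 4.2288 km
  C: √((-0.0076·111.32)² + (0.0103·105.27)²) = √(0.715770 + 1.175665) = 1.3753 km
  D: √((0.0170·111.32)² + (0.0067·105.27)²) = √(3.581329 + 0.497461) = 2.0196 km
  → nearest: C (1.3753 km)
Q4 at 18.9644°N, 97.7448°W:
  A: √((0.0213·111.32)² + (0.0293·105.27)²) = √(5.622191 + 9.513591) = 3.8905 km
  B: √((0.0044·111.32)² + (0.0350·105.27)²) = √(0.239912 + 13.575172) = 3.7169 km
  C: √((0.0026·111.32)² + (0.0056·105.27)²) = √(0.083771 + 0.347524) = 0.6567 km
  D: √((0.0272·111.32)² + (0.0020·105.27)²) = √(9.168203 + 0.044327) = 3.0352 km
  → nearest: C (0.6567 km)

Q1→C; Q2→B; Q3→C; Q4→C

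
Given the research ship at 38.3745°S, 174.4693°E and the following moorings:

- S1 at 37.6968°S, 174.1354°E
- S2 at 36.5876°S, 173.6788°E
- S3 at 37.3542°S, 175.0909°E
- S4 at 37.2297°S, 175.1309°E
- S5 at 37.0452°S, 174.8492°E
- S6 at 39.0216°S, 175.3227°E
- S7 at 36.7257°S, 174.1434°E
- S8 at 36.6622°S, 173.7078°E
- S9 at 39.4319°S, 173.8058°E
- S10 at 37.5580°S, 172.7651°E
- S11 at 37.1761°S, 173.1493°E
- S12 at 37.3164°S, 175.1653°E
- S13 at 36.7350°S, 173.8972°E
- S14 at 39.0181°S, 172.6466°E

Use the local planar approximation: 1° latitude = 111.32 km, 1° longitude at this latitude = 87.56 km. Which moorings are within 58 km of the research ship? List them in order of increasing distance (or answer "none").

none

Distances from 38.3745°S, 174.4693°E:
S1: √((0.6777·111.32)² + (-0.3339·87.56)²) = √(5691.429579 + 854.760302) = 80.9085 km
S2: √((1.7869·111.32)² + (-0.7905·87.56)²) = √(39568.254556 + 4790.879574) = 210.6161 km
S3: √((1.0203·111.32)² + (0.6216·87.56)²) = √(12900.370059 + 2962.330550) = 125.9472 km
S4: √((1.1448·111.32)² + (0.6616·87.56)²) = √(16240.733384 + 3355.849679) = 139.9878 km
S5: √((1.3293·111.32)² + (0.3799·87.56)²) = √(21897.392594 + 1106.496623) = 151.6703 km
S6: √((-0.6471·111.32)² + (0.8534·87.56)²) = √(5189.066005 + 5583.631939) = 103.7916 km
S7: √((1.6488·111.32)² + (-0.3259·87.56)²) = √(33688.552645 + 814.292110) = 185.7494 km
S8: √((1.7123·111.32)² + (-0.7615·87.56)²) = √(36333.405738 + 4445.814328) = 201.9387 km
S9: √((-1.0574·111.32)² + (-0.6635·87.56)²) = √(13855.589483 + 3375.152188) = 131.2659 km
S10: √((0.8165·111.32)² + (-1.7042·87.56)²) = √(8261.497456 + 22266.534387) = 174.7227 km
S11: √((1.1984·111.32)² + (-1.3200·87.56)²) = √(17797.130953 + 13358.551473) = 176.5097 km
S12: √((1.0581·111.32)² + (0.6960·87.56)²) = √(13873.940387 + 3713.898112) = 132.6191 km
S13: √((1.6395·111.32)² + (-0.5721·87.56)²) = √(33309.586184 + 2509.316263) = 189.2588 km
S14: √((-0.6436·111.32)² + (-1.8227·87.56)²) = √(5133.085121 + 25470.759370) = 174.9395 km
Threshold 58 km: none within range.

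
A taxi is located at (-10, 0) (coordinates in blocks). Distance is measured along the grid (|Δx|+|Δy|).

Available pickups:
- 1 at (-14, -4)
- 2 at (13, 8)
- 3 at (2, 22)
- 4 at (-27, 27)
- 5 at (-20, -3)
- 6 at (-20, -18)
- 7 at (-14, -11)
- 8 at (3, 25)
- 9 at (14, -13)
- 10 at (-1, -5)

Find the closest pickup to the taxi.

1

Distances from (-10, 0):
1: 8 blocks
2: 31 blocks
3: 34 blocks
4: 44 blocks
5: 13 blocks
6: 28 blocks
7: 15 blocks
8: 38 blocks
9: 37 blocks
10: 14 blocks
Minimum: 1 at 8 blocks.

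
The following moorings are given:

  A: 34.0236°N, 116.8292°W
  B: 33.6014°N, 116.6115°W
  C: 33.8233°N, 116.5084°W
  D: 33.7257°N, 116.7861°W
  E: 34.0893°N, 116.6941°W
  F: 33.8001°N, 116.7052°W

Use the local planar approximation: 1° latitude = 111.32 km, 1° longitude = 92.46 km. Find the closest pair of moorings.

D and F

Pairwise distances:
D–F: 11.1600 km
A–E: 14.4750 km
C–F: 18.3785 km
B–D: 21.2621 km
B–F: 23.7554 km
B–C: 26.4774 km
A–F: 27.3946 km
C–D: 27.8803 km
E–F: 32.2101 km
A–D: 33.4008 km
C–E: 34.2290 km
A–C: 37.1074 km
D–E: 41.3601 km
A–B: 51.1282 km
B–E: 54.8473 km
Closest pair: D–F at 11.1600 km.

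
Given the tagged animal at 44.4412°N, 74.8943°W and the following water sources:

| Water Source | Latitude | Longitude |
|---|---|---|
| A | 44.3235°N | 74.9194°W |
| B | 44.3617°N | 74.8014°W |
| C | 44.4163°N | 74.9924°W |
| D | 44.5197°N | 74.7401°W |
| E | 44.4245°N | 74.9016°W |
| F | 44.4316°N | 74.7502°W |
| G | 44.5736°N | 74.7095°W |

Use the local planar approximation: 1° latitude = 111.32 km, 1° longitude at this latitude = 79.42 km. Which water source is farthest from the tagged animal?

Distances from 44.4412°N, 74.8943°W:
A: √((-0.1177·111.32)² + (-0.0251·79.42)²) = √(171.671942 + 3.973811) = 13.2531 km
B: √((-0.0795·111.32)² + (0.0929·79.42)²) = √(78.321438 + 54.436625) = 11.5221 km
C: √((-0.0249·111.32)² + (-0.0981·79.42)²) = √(7.683252 + 60.701270) = 8.2695 km
D: √((0.0785·111.32)² + (0.1542·79.42)²) = √(76.363480 + 149.978330) = 15.0447 km
E: √((-0.0167·111.32)² + (-0.0073·79.42)²) = √(3.456045 + 0.336129) = 1.9474 km
F: √((-0.0096·111.32)² + (0.1441·79.42)²) = √(1.142060 + 130.974795) = 11.4942 km
G: √((0.1324·111.32)² + (0.1848·79.42)²) = √(217.231282 + 215.408928) = 20.8000 km
Maximum: G at 20.8000 km.

G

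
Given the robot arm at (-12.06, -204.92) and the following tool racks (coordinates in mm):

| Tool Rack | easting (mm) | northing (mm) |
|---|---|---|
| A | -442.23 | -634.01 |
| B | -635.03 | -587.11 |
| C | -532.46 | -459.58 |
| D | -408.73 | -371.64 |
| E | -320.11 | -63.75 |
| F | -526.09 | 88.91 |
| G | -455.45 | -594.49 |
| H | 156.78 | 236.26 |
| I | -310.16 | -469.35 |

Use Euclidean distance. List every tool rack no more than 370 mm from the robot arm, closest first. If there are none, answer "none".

E

Distances from (-12.06, -204.92):
A: √((-430.17)² + (-429.09)²) = √(185046.2289 + 184118.2281) = 607.59 mm
B: √((-622.97)² + (-382.19)²) = √(388091.6209 + 146069.1961) = 730.86 mm
C: √((-520.40)² + (-254.66)²) = √(270816.1600 + 64851.7156) = 579.37 mm
D: √((-396.67)² + (-166.72)²) = √(157347.0889 + 27795.5584) = 430.28 mm
E: √((-308.05)² + (141.17)²) = √(94894.8025 + 19928.9689) = 338.86 mm
F: √((-514.03)² + (293.83)²) = √(264226.8409 + 86336.0689) = 592.08 mm
G: √((-443.39)² + (-389.57)²) = √(196594.6921 + 151764.7849) = 590.22 mm
H: √((168.84)² + (441.18)²) = √(28506.9456 + 194639.7924) = 472.38 mm
I: √((-298.10)² + (-264.43)²) = √(88863.6100 + 69923.2249) = 398.48 mm
Threshold 370 mm: E (338.86 mm) is within range.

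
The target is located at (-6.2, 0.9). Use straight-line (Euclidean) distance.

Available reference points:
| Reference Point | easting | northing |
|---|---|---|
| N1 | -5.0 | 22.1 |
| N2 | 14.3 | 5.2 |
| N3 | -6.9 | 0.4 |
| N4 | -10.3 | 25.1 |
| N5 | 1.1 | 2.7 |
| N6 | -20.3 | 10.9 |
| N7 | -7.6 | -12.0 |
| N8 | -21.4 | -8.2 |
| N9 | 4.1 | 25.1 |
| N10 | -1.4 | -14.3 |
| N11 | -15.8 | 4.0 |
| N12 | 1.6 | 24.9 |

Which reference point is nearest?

Distances from (-6.2, 0.9):
N1: √((1.2)² + (21.2)²) = √(1.440 + 449.440) = 21.2
N2: √((20.5)² + (4.3)²) = √(420.250 + 18.490) = 20.9
N3: √((-0.7)² + (-0.5)²) = √(0.490 + 0.250) = 0.9
N4: √((-4.1)² + (24.2)²) = √(16.810 + 585.640) = 24.5
N5: √((7.3)² + (1.8)²) = √(53.290 + 3.240) = 7.5
N6: √((-14.1)² + (10.0)²) = √(198.810 + 100.000) = 17.3
N7: √((-1.4)² + (-12.9)²) = √(1.960 + 166.410) = 13.0
N8: √((-15.2)² + (-9.1)²) = √(231.040 + 82.810) = 17.7
N9: √((10.3)² + (24.2)²) = √(106.090 + 585.640) = 26.3
N10: √((4.8)² + (-15.2)²) = √(23.040 + 231.040) = 15.9
N11: √((-9.6)² + (3.1)²) = √(92.160 + 9.610) = 10.1
N12: √((7.8)² + (24.0)²) = √(60.840 + 576.000) = 25.2
Minimum: N3 at 0.9.

N3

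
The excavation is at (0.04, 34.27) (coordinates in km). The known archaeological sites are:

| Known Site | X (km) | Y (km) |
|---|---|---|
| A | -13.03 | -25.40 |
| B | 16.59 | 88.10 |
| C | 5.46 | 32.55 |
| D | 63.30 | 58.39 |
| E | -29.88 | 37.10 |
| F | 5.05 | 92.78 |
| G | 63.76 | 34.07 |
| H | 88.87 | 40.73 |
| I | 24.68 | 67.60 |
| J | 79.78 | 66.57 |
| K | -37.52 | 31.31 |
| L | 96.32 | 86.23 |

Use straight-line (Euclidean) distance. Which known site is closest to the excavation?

Distances from (0.04, 34.27):
A: 61.08 km
B: 56.32 km
C: 5.69 km
D: 67.70 km
E: 30.05 km
F: 58.72 km
G: 63.72 km
H: 89.06 km
I: 41.45 km
J: 86.03 km
K: 37.68 km
L: 109.41 km
Minimum: C at 5.69 km.

C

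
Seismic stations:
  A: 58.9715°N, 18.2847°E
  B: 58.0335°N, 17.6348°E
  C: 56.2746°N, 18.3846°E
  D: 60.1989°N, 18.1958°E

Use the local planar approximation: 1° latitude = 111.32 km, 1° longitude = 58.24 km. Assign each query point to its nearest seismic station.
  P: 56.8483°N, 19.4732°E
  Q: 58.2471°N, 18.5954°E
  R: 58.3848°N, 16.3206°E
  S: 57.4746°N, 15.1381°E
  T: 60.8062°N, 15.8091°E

P→C; Q→B; R→B; S→B; T→D

P at 56.8483°N, 19.4732°E:
  A: √((2.1232·111.32)² + (-1.1885·58.24)²) = √(55863.508286 + 4791.164749) = 246.2817 km
  B: √((1.1852·111.32)² + (-1.8384·58.24)²) = √(17407.230533 + 11463.645705) = 169.9143 km
  C: √((-0.5737·111.32)² + (-1.0886·58.24)²) = √(4078.646771 + 4019.568115) = 89.9901 km
  D: √((3.3506·111.32)² + (-1.2774·58.24)²) = √(139120.638958 + 5534.731487) = 380.3359 km
  → nearest: C (89.9901 km)
Q at 58.2471°N, 18.5954°E:
  A: √((0.7244·111.32)² + (-0.3107·58.24)²) = √(6502.843146 + 327.435105) = 82.6455 km
  B: √((-0.2136·111.32)² + (-0.9606·58.24)²) = √(565.391001 + 3129.881515) = 60.7888 km
  C: √((-1.9725·111.32)² + (-0.2108·58.24)²) = √(48214.805494 + 150.724533) = 219.9216 km
  D: √((1.9518·111.32)² + (-0.3996·58.24)²) = √(47208.154466 + 541.618751) = 218.5172 km
  → nearest: B (60.7888 km)
R at 58.3848°N, 16.3206°E:
  A: √((0.5867·111.32)² + (1.9641·58.24)²) = √(4265.584717 + 13084.885416) = 131.7212 km
  B: √((-0.3513·111.32)² + (1.3142·58.24)²) = √(1529.335236 + 5858.219746) = 85.9509 km
  C: √((-2.1102·111.32)² + (2.0640·58.24)²) = √(55181.516643 + 14449.809398) = 263.8775 km
  D: √((1.8141·111.32)² + (1.8752·58.24)²) = √(40782.030206 + 11927.184059) = 229.5849 km
  → nearest: B (85.9509 km)
S at 57.4746°N, 15.1381°E:
  A: √((1.4969·111.32)² + (3.1466·58.24)²) = √(27767.192564 + 33583.488700) = 247.6907 km
  B: √((0.5589·111.32)² + (2.4967·58.24)²) = √(3870.923732 + 21143.430627) = 158.1593 km
  C: √((-1.2000·111.32)² + (3.2465·58.24)²) = √(17844.685056 + 35749.794280) = 231.5048 km
  D: √((2.7243·111.32)² + (3.0577·58.24)²) = √(91972.132458 + 31712.645960) = 351.6885 km
  → nearest: B (158.1593 km)
T at 60.8062°N, 15.8091°E:
  A: √((-1.8347·111.32)² + (2.4756·58.24)²) = √(41713.489059 + 20787.567893) = 250.0021 km
  B: √((-2.7727·111.32)² + (1.8257·58.24)²) = √(95269.121426 + 11305.806904) = 326.4582 km
  C: √((-4.5316·111.32)² + (2.5755·58.24)²) = √(254477.583196 + 22499.136008) = 526.2858 km
  D: √((-0.6073·111.32)² + (2.3867·58.24)²) = √(4570.386809 + 19321.391426) = 154.5697 km
  → nearest: D (154.5697 km)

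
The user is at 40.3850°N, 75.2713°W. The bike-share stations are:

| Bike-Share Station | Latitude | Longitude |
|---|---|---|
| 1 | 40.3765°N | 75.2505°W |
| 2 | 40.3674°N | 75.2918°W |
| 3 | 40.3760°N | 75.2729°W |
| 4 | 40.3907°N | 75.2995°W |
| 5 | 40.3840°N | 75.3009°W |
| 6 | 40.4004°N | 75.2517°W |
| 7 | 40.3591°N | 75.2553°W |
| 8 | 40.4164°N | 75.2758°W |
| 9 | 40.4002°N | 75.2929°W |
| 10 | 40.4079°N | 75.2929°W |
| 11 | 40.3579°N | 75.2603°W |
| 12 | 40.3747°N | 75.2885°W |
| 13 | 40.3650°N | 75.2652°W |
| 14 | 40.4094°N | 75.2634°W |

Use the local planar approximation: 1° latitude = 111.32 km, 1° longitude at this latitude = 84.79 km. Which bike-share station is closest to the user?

Distances from 40.3850°N, 75.2713°W:
1: √((-0.0085·111.32)² + (0.0208·84.79)²) = √(0.895332 + 3.110398) = 2.0014 km
2: √((-0.0176·111.32)² + (-0.0205·84.79)²) = √(3.838590 + 3.021322) = 2.6191 km
3: √((-0.0090·111.32)² + (-0.0016·84.79)²) = √(1.003764 + 0.018405) = 1.0110 km
4: √((0.0057·111.32)² + (-0.0282·84.79)²) = √(0.402621 + 5.717254) = 2.4738 km
5: √((-0.0010·111.32)² + (-0.0296·84.79)²) = √(0.012392 + 6.299016) = 2.5123 km
6: √((0.0154·111.32)² + (0.0196·84.79)²) = √(2.938920 + 2.761858) = 2.3876 km
7: √((-0.0259·111.32)² + (0.0160·84.79)²) = √(8.312773 + 1.840472) = 3.1864 km
8: √((0.0314·111.32)² + (-0.0045·84.79)²) = √(12.218157 + 0.145584) = 3.5162 km
9: √((0.0152·111.32)² + (-0.0216·84.79)²) = √(2.863081 + 3.354260) = 2.4935 km
10: √((0.0229·111.32)² + (-0.0216·84.79)²) = √(6.498563 + 3.354260) = 3.1389 km
11: √((-0.0271·111.32)² + (0.0110·84.79)²) = √(9.100913 + 0.869911) = 3.1577 km
12: √((-0.0103·111.32)² + (-0.0172·84.79)²) = √(1.314682 + 2.126896) = 1.8551 km
13: √((-0.0200·111.32)² + (0.0061·84.79)²) = √(4.956857 + 0.267515) = 2.2857 km
14: √((0.0244·111.32)² + (0.0079·84.79)²) = √(7.377786 + 0.448687) = 2.7976 km
Minimum: 3 at 1.0110 km.

3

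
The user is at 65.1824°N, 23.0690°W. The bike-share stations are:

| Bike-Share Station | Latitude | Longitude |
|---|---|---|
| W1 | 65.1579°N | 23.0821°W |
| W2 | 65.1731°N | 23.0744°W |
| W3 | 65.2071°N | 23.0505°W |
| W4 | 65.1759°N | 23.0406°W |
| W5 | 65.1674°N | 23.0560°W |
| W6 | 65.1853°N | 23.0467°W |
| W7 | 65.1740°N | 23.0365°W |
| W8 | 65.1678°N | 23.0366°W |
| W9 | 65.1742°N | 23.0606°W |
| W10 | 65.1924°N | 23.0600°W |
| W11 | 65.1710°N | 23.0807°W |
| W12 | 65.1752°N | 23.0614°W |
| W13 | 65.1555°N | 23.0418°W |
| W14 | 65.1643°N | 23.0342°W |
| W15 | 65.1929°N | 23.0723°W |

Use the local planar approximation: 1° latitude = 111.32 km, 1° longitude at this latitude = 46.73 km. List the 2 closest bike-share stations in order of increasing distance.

W12, W9

Distances from 65.1824°N, 23.0690°W:
W1: √((-0.0245·111.32)² + (-0.0131·46.73)²) = √(7.438383 + 0.374744) = 2.7952 km
W2: √((-0.0093·111.32)² + (-0.0054·46.73)²) = √(1.071796 + 0.063676) = 1.0656 km
W3: √((0.0247·111.32)² + (0.0185·46.73)²) = √(7.560322 + 0.747369) = 2.8823 km
W4: √((-0.0065·111.32)² + (0.0284·46.73)²) = √(0.523568 + 1.761279) = 1.5116 km
W5: √((-0.0150·111.32)² + (0.0130·46.73)²) = √(2.788232 + 0.369044) = 1.7769 km
W6: √((0.0029·111.32)² + (0.0223·46.73)²) = √(0.104218 + 1.085929) = 1.0909 km
W7: √((-0.0084·111.32)² + (0.0325·46.73)²) = √(0.874390 + 2.306526) = 1.7835 km
W8: √((-0.0146·111.32)² + (0.0324·46.73)²) = √(2.641509 + 2.292353) = 2.2212 km
W9: √((-0.0082·111.32)² + (0.0084·46.73)²) = √(0.833248 + 0.154081) = 0.9936 km
W10: √((0.0100·111.32)² + (0.0090·46.73)²) = √(1.239214 + 0.176879) = 1.1900 km
W11: √((-0.0114·111.32)² + (-0.0117·46.73)²) = √(1.610483 + 0.298926) = 1.3818 km
W12: √((-0.0072·111.32)² + (0.0076·46.73)²) = √(0.642409 + 0.126130) = 0.8767 km
W13: √((-0.0269·111.32)² + (0.0272·46.73)²) = √(8.967078 + 1.615583) = 3.2531 km
W14: √((-0.0181·111.32)² + (0.0348·46.73)²) = √(4.059790 + 2.644539) = 2.5893 km
W15: √((0.0105·111.32)² + (-0.0033·46.73)²) = √(1.366234 + 0.023780) = 1.1790 km
Sorted: W12 (0.8767 km) < W9 (0.9936 km) < W2 (1.0656 km) < W6 (1.0909 km) < …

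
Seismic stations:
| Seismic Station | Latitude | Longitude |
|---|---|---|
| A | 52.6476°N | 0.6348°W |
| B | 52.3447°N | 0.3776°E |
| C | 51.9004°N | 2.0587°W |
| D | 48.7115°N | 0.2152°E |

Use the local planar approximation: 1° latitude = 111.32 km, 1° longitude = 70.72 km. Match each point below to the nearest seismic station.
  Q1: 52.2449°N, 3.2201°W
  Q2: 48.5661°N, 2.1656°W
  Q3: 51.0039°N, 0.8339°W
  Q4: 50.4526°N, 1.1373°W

Q1 at 52.2449°N, 3.2201°W:
  A: 188.2480 km
  B: 254.6718 km
  C: 90.6462 km
  D: 462.3168 km
  → nearest: C (90.6462 km)
Q2 at 48.5661°N, 2.1656°W:
  A: 467.0718 km
  B: 457.4720 km
  C: 371.2513 km
  D: 169.1464 km
  → nearest: D (169.1464 km)
Q3 at 51.0039°N, 0.8339°W:
  A: 183.5176 km
  B: 172.1003 km
  C: 132.1453 km
  D: 265.7563 km
  → nearest: C (132.1453 km)
Q4 at 50.4526°N, 1.1373°W:
  A: 246.9180 km
  B: 236.3092 km
  C: 173.8433 km
  D: 216.1356 km
  → nearest: C (173.8433 km)

Q1→C; Q2→D; Q3→C; Q4→C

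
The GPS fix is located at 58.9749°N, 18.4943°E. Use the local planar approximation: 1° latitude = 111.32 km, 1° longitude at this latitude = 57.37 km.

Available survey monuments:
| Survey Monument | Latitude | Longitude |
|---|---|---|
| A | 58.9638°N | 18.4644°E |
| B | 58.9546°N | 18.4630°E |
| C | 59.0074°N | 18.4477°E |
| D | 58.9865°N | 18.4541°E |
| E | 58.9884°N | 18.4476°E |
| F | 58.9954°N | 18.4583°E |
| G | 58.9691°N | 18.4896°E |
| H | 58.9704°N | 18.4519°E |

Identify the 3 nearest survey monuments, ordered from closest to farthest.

Distances from 58.9749°N, 18.4943°E:
A: 2.1141 km
B: 2.8864 km
C: 4.4985 km
D: 2.6432 km
E: 3.0719 km
F: 3.0779 km
G: 0.6997 km
H: 2.4835 km
Sorted: G (0.6997 km) < A (2.1141 km) < H (2.4835 km) < D (2.6432 km) < B (2.8864 km) < …

G, A, H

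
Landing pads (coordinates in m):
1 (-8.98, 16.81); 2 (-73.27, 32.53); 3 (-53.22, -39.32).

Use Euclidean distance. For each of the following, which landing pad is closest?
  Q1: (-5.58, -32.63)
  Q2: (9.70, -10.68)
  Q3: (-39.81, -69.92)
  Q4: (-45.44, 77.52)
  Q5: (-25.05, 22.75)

Q1 at (-5.58, -32.63):
  1: 49.56 m
  2: 93.96 m
  3: 48.11 m
  → nearest: 3 (48.11 m)
Q2 at (9.70, -10.68):
  1: 33.24 m
  2: 93.55 m
  3: 69.13 m
  → nearest: 1 (33.24 m)
Q3 at (-39.81, -69.92):
  1: 92.05 m
  2: 107.78 m
  3: 33.41 m
  → nearest: 3 (33.41 m)
Q4 at (-45.44, 77.52):
  1: 70.82 m
  2: 52.90 m
  3: 117.10 m
  → nearest: 2 (52.90 m)
Q5 at (-25.05, 22.75):
  1: 17.13 m
  2: 49.20 m
  3: 68.16 m
  → nearest: 1 (17.13 m)

Q1→3; Q2→1; Q3→3; Q4→2; Q5→1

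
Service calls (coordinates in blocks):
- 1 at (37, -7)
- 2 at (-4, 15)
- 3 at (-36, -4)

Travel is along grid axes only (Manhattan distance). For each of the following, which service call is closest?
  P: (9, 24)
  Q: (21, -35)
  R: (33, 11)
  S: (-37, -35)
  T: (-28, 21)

P at (9, 24):
  1: 59 blocks
  2: 22 blocks
  3: 73 blocks
  → nearest: 2 (22 blocks)
Q at (21, -35):
  1: 44 blocks
  2: 75 blocks
  3: 88 blocks
  → nearest: 1 (44 blocks)
R at (33, 11):
  1: 22 blocks
  2: 41 blocks
  3: 84 blocks
  → nearest: 1 (22 blocks)
S at (-37, -35):
  1: 102 blocks
  2: 83 blocks
  3: 32 blocks
  → nearest: 3 (32 blocks)
T at (-28, 21):
  1: 93 blocks
  2: 30 blocks
  3: 33 blocks
  → nearest: 2 (30 blocks)

P→2; Q→1; R→1; S→3; T→2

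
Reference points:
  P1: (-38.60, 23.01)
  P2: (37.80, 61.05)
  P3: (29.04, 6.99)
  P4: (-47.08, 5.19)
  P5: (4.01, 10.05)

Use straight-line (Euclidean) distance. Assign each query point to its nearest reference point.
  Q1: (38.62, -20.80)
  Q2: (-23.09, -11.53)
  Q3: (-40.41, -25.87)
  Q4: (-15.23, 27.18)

Q1→P3; Q2→P4; Q3→P4; Q4→P1

Q1 at (38.62, -20.80):
  P1: √((-77.22)² + (43.81)²) = √(5962.9284 + 1919.3161) = 88.78
  P2: √((-0.82)² + (81.85)²) = √(0.6724 + 6699.4225) = 81.85
  P3: √((-9.58)² + (27.79)²) = √(91.7764 + 772.2841) = 29.39
  P4: √((-85.70)² + (25.99)²) = √(7344.4900 + 675.4801) = 89.55
  P5: √((-34.61)² + (30.85)²) = √(1197.8521 + 951.7225) = 46.36
  → nearest: P3 (29.39)
Q2 at (-23.09, -11.53):
  P1: √((-15.51)² + (34.54)²) = √(240.5601 + 1193.0116) = 37.86
  P2: √((60.89)² + (72.58)²) = √(3707.5921 + 5267.8564) = 94.74
  P3: √((52.13)² + (18.52)²) = √(2717.5369 + 342.9904) = 55.32
  P4: √((-23.99)² + (16.72)²) = √(575.5201 + 279.5584) = 29.24
  P5: √((27.10)² + (21.58)²) = √(734.4100 + 465.6964) = 34.64
  → nearest: P4 (29.24)
Q3 at (-40.41, -25.87):
  P1: √((1.81)² + (48.88)²) = √(3.2761 + 2389.2544) = 48.91
  P2: √((78.21)² + (86.92)²) = √(6116.8041 + 7555.0864) = 116.93
  P3: √((69.45)² + (32.86)²) = √(4823.3025 + 1079.7796) = 76.83
  P4: √((-6.67)² + (31.06)²) = √(44.4889 + 964.7236) = 31.77
  P5: √((44.42)² + (35.92)²) = √(1973.1364 + 1290.2464) = 57.13
  → nearest: P4 (31.77)
Q4 at (-15.23, 27.18):
  P1: √((-23.37)² + (-4.17)²) = √(546.1569 + 17.3889) = 23.74
  P2: √((53.03)² + (33.87)²) = √(2812.1809 + 1147.1769) = 62.92
  P3: √((44.27)² + (-20.19)²) = √(1959.8329 + 407.6361) = 48.66
  P4: √((-31.85)² + (-21.99)²) = √(1014.4225 + 483.5601) = 38.70
  P5: √((19.24)² + (-17.13)²) = √(370.1776 + 293.4369) = 25.76
  → nearest: P1 (23.74)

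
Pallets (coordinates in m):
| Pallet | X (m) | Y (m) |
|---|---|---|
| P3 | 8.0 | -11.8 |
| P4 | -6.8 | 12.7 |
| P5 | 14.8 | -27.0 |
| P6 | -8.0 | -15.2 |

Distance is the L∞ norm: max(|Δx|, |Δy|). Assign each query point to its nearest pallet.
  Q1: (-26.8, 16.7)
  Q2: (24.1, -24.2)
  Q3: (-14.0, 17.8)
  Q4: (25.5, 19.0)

Q1→P4; Q2→P5; Q3→P4; Q4→P3

Q1 at (-26.8, 16.7):
  P3: 34.8 m
  P4: 20.0 m
  P5: 43.7 m
  P6: 31.9 m
  → nearest: P4 (20.0 m)
Q2 at (24.1, -24.2):
  P3: 16.1 m
  P4: 36.9 m
  P5: 9.3 m
  P6: 32.1 m
  → nearest: P5 (9.3 m)
Q3 at (-14.0, 17.8):
  P3: 29.6 m
  P4: 7.2 m
  P5: 44.8 m
  P6: 33.0 m
  → nearest: P4 (7.2 m)
Q4 at (25.5, 19.0):
  P3: 30.8 m
  P4: 32.3 m
  P5: 46.0 m
  P6: 34.2 m
  → nearest: P3 (30.8 m)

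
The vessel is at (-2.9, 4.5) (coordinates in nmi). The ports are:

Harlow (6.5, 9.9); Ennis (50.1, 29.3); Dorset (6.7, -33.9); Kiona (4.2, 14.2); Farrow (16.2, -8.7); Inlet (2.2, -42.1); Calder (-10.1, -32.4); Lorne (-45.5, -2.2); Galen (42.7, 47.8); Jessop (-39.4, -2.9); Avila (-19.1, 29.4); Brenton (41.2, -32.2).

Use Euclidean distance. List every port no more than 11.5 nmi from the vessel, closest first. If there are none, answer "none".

Harlow

Distances from (-2.9, 4.5):
Harlow: 10.8 nmi
Ennis: 58.5 nmi
Dorset: 39.6 nmi
Kiona: 12.0 nmi
Farrow: 23.2 nmi
Inlet: 46.9 nmi
Calder: 37.6 nmi
Lorne: 43.1 nmi
Galen: 62.9 nmi
Jessop: 37.2 nmi
Avila: 29.7 nmi
Brenton: 57.4 nmi
Threshold 11.5 nmi: Harlow (10.8 nmi) is within range.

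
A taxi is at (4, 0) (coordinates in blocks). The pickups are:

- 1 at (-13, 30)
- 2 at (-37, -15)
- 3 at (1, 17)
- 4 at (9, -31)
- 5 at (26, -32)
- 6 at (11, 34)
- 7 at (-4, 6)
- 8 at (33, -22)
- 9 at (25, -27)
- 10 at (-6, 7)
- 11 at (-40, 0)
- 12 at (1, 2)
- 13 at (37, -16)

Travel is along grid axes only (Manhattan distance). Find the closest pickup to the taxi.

12

Distances from (4, 0):
1: 47 blocks
2: 56 blocks
3: 20 blocks
4: 36 blocks
5: 54 blocks
6: 41 blocks
7: 14 blocks
8: 51 blocks
9: 48 blocks
10: 17 blocks
11: 44 blocks
12: 5 blocks
13: 49 blocks
Minimum: 12 at 5 blocks.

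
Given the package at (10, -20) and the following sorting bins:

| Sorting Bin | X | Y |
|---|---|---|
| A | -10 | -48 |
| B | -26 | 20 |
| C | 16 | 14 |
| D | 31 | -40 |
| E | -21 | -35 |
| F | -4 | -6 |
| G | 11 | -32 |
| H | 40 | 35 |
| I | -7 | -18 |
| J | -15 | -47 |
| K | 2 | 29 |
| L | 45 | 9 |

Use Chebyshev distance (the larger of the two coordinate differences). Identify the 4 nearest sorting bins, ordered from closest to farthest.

Distances from (10, -20):
A: max(|-20|, |-28|) = 28
B: max(|-36|, |40|) = 40
C: max(|6|, |34|) = 34
D: max(|21|, |-20|) = 21
E: max(|-31|, |-15|) = 31
F: max(|-14|, |14|) = 14
G: max(|1|, |-12|) = 12
H: max(|30|, |55|) = 55
I: max(|-17|, |2|) = 17
J: max(|-25|, |-27|) = 27
K: max(|-8|, |49|) = 49
L: max(|35|, |29|) = 35
Sorted: G (12) < F (14) < I (17) < D (21) < J (27) < A (28) < …

G, F, I, D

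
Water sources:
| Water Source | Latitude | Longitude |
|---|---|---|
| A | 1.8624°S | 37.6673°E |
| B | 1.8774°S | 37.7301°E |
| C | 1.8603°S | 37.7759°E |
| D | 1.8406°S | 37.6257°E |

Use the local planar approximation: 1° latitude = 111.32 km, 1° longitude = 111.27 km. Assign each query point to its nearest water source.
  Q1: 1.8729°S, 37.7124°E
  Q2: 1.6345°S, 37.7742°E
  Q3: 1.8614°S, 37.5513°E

Q1→B; Q2→C; Q3→D

Q1 at 1.8729°S, 37.7124°E:
  A: 5.1526 km
  B: 2.0322 km
  C: 7.2035 km
  D: 10.2954 km
  → nearest: B (2.0322 km)
Q2 at 1.6345°S, 37.7742°E:
  A: 28.0199 km
  B: 27.4813 km
  C: 25.1368 km
  D: 28.2739 km
  → nearest: C (25.1368 km)
Q3 at 1.8614°S, 37.5513°E:
  A: 12.9078 km
  B: 19.9746 km
  C: 24.9915 km
  D: 8.5962 km
  → nearest: D (8.5962 km)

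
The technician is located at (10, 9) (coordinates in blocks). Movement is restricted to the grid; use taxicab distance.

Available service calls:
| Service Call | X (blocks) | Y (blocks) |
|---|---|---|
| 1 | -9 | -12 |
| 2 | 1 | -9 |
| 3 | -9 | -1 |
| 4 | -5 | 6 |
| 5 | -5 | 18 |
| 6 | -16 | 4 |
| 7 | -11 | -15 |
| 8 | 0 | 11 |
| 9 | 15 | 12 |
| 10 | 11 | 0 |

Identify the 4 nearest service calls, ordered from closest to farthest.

9, 10, 8, 4

Distances from (10, 9):
1: 40 blocks
2: 27 blocks
3: 29 blocks
4: 18 blocks
5: 24 blocks
6: 31 blocks
7: 45 blocks
8: 12 blocks
9: 8 blocks
10: 10 blocks
Sorted: 9 (8 blocks) < 10 (10 blocks) < 8 (12 blocks) < 4 (18 blocks) < 5 (24 blocks) < 2 (27 blocks) < …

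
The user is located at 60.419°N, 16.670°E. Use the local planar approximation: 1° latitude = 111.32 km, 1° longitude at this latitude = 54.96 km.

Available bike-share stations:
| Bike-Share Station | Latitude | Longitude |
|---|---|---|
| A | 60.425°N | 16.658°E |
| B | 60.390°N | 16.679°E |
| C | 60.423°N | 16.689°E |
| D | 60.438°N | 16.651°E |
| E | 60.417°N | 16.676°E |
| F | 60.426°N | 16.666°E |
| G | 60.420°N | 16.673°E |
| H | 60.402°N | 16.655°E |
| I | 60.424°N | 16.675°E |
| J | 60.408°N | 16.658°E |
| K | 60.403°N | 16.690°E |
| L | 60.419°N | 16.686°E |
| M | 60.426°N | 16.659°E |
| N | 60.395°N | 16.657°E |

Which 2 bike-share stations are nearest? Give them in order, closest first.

G, E

Distances from 60.419°N, 16.670°E:
A: √((0.006·111.32)² + (-0.012·54.96)²) = √(0.44612 + 0.43497) = 0.939 km
B: √((-0.029·111.32)² + (0.009·54.96)²) = √(10.42179 + 0.24467) = 3.266 km
C: √((0.004·111.32)² + (0.019·54.96)²) = √(0.19827 + 1.09044) = 1.135 km
D: √((0.019·111.32)² + (-0.019·54.96)²) = √(4.47356 + 1.09044) = 2.359 km
E: √((-0.002·111.32)² + (0.006·54.96)²) = √(0.04957 + 0.10874) = 0.398 km
F: √((0.007·111.32)² + (-0.004·54.96)²) = √(0.60721 + 0.04833) = 0.810 km
G: √((0.001·111.32)² + (0.003·54.96)²) = √(0.01239 + 0.02719) = 0.199 km
H: √((-0.017·111.32)² + (-0.015·54.96)²) = √(3.58133 + 0.67964) = 2.064 km
I: √((0.005·111.32)² + (0.005·54.96)²) = √(0.30980 + 0.07552) = 0.621 km
J: √((-0.011·111.32)² + (-0.012·54.96)²) = √(1.49945 + 0.43497) = 1.391 km
K: √((-0.016·111.32)² + (0.020·54.96)²) = √(3.17239 + 1.20824) = 2.093 km
L: √((0.000·111.32)² + (0.016·54.96)²) = √(0.00000 + 0.77327) = 0.879 km
M: √((0.007·111.32)² + (-0.011·54.96)²) = √(0.60721 + 0.36549) = 0.986 km
N: √((-0.024·111.32)² + (-0.013·54.96)²) = √(7.13787 + 0.51048) = 2.766 km
Sorted: G (0.199 km) < E (0.398 km) < I (0.621 km) < F (0.810 km) < …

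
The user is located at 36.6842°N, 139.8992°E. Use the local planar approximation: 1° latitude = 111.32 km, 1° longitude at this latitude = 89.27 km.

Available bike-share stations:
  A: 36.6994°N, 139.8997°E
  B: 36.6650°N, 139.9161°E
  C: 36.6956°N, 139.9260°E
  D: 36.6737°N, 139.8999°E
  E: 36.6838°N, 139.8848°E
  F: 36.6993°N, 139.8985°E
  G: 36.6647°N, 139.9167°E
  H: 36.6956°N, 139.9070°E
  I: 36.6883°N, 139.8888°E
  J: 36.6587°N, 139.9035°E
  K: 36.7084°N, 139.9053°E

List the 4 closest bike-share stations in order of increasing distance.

Distances from 36.6842°N, 139.8992°E:
A: 1.6927 km
B: 2.6162 km
C: 2.7082 km
D: 1.1705 km
E: 1.2863 km
F: 1.6821 km
G: 2.6744 km
H: 1.4475 km
I: 1.0345 km
J: 2.8645 km
K: 2.7484 km
Sorted: I (1.0345 km) < D (1.1705 km) < E (1.2863 km) < H (1.4475 km) < F (1.6821 km) < A (1.6927 km) < …

I, D, E, H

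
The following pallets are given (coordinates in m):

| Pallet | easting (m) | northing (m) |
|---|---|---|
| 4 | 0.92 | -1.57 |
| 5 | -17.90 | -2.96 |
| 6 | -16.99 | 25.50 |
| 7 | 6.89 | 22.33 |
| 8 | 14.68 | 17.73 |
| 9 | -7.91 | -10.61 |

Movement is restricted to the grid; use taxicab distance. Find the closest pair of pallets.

Pairwise distances:
7–8: 12.39 m
5–9: 17.64 m
4–9: 17.87 m
4–5: 20.21 m
6–7: 27.05 m
5–6: 29.37 m
4–7: 29.87 m
4–8: 33.06 m
6–8: 39.44 m
4–6: 44.98 m
6–9: 45.19 m
7–9: 47.74 m
5–7: 50.08 m
8–9: 50.93 m
5–8: 53.27 m
Closest pair: 7–8 at 12.39 m.

7 and 8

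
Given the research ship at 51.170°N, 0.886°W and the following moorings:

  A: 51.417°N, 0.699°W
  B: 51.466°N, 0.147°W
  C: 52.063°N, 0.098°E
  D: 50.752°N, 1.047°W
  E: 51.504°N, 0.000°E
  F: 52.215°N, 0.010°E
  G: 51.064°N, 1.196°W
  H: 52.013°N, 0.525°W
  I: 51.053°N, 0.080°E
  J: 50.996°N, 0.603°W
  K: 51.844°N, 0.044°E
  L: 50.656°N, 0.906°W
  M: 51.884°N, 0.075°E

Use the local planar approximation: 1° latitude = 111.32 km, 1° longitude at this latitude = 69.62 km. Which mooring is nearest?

Distances from 51.170°N, 0.886°W:
A: 30.422 km
B: 61.096 km
C: 120.728 km
D: 47.863 km
E: 72.023 km
F: 131.999 km
G: 24.597 km
H: 97.150 km
I: 68.502 km
J: 27.629 km
K: 99.104 km
L: 57.235 km
M: 103.893 km
Minimum: G at 24.597 km.

G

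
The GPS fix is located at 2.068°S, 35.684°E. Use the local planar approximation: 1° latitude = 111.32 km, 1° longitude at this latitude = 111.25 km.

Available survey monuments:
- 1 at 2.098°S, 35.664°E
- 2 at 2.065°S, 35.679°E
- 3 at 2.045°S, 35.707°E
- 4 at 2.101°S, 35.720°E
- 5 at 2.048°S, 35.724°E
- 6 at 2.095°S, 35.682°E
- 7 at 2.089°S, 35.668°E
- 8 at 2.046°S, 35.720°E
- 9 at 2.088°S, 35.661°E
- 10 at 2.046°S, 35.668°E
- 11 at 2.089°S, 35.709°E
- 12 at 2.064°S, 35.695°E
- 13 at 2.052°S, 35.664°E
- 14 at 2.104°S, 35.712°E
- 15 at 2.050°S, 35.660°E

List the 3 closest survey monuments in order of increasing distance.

2, 12, 13

Distances from 2.068°S, 35.684°E:
1: 4.013 km
2: 0.649 km
3: 3.620 km
4: 5.435 km
5: 4.976 km
6: 3.014 km
7: 2.938 km
8: 4.694 km
9: 3.392 km
10: 3.028 km
11: 3.633 km
12: 1.302 km
13: 2.850 km
14: 5.076 km
15: 3.338 km
Sorted: 2 (0.649 km) < 12 (1.302 km) < 13 (2.850 km) < 7 (2.938 km) < 6 (3.014 km) < …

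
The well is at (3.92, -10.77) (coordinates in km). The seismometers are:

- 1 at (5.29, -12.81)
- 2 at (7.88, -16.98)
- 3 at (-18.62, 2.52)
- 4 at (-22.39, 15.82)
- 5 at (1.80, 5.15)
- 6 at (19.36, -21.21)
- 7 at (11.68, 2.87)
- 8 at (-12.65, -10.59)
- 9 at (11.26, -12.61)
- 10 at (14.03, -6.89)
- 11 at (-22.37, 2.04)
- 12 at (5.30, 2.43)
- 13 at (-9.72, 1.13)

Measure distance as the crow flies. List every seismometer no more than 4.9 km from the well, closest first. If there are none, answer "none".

1

Distances from (3.92, -10.77):
1: √((1.37)² + (-2.04)²) = √(1.8769 + 4.1616) = 2.46 km
2: √((3.96)² + (-6.21)²) = √(15.6816 + 38.5641) = 7.37 km
3: √((-22.54)² + (13.29)²) = √(508.0516 + 176.6241) = 26.17 km
4: √((-26.31)² + (26.59)²) = √(692.2161 + 707.0281) = 37.41 km
5: √((-2.12)² + (15.92)²) = √(4.4944 + 253.4464) = 16.06 km
6: √((15.44)² + (-10.44)²) = √(238.3936 + 108.9936) = 18.64 km
7: √((7.76)² + (13.64)²) = √(60.2176 + 186.0496) = 15.69 km
8: √((-16.57)² + (0.18)²) = √(274.5649 + 0.0324) = 16.57 km
9: √((7.34)² + (-1.84)²) = √(53.8756 + 3.3856) = 7.57 km
10: √((10.11)² + (3.88)²) = √(102.2121 + 15.0544) = 10.83 km
11: √((-26.29)² + (12.81)²) = √(691.1641 + 164.0961) = 29.24 km
12: √((1.38)² + (13.20)²) = √(1.9044 + 174.2400) = 13.27 km
13: √((-13.64)² + (11.90)²) = √(186.0496 + 141.6100) = 18.10 km
Threshold 4.9 km: 1 (2.46 km) is within range.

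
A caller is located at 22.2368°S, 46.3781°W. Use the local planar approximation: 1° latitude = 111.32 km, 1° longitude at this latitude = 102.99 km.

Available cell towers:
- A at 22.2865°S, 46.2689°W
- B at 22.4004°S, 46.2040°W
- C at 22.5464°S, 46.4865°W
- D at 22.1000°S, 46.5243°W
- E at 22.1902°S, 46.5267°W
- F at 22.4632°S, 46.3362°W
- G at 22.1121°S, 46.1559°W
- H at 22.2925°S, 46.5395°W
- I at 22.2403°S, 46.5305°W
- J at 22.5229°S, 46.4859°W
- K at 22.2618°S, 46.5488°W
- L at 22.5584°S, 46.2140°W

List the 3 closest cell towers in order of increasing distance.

A, I, E

Distances from 22.2368°S, 46.3781°W:
A: 12.5337 km
B: 25.5574 km
C: 36.2278 km
D: 21.4156 km
E: 16.1596 km
F: 25.5696 km
G: 26.7655 km
H: 17.7414 km
I: 15.7005 km
J: 33.7283 km
K: 17.7993 km
L: 39.5893 km
Sorted: A (12.5337 km) < I (15.7005 km) < E (16.1596 km) < H (17.7414 km) < K (17.7993 km) < …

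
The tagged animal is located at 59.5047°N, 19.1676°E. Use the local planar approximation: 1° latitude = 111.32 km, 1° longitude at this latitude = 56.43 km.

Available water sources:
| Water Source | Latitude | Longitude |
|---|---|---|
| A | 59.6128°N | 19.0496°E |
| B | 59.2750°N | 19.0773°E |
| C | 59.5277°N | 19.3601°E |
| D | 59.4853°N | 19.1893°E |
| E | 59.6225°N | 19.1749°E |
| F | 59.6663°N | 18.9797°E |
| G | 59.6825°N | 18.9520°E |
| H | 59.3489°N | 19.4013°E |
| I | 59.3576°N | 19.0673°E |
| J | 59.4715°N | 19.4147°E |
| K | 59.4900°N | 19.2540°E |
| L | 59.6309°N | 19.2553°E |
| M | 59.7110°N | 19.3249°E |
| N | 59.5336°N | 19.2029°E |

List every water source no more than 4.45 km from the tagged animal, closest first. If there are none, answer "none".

D, N

Distances from 59.5047°N, 19.1676°E:
A: √((0.1081·111.32)² + (-0.1180·56.43)²) = √(144.809743 + 44.338818) = 13.7531 km
B: √((-0.2297·111.32)² + (-0.0903·56.43)²) = √(653.835333 + 25.965435) = 26.0730 km
C: √((0.0230·111.32)² + (0.1925·56.43)²) = √(6.555443 + 117.999881) = 11.1604 km
D: √((-0.0194·111.32)² + (0.0217·56.43)²) = √(4.663907 + 1.499476) = 2.4826 km
E: √((0.1178·111.32)² + (0.0073·56.43)²) = √(171.963777 + 0.169694) = 13.1200 km
F: √((0.1616·111.32)² + (-0.1879·56.43)²) = √(323.615346 + 112.427787) = 20.8816 km
G: √((0.1778·111.32)² + (-0.2156·56.43)²) = √(391.750815 + 148.019050) = 23.2329 km
H: √((-0.1558·111.32)² + (0.2337·56.43)²) = √(300.802403 + 173.915194) = 21.7880 km
I: √((-0.1471·111.32)² + (-0.1003·56.43)²) = √(268.146258 + 32.034796) = 17.3257 km
J: √((-0.0332·111.32)² + (0.2471·56.43)²) = √(13.659115 + 194.431036) = 14.4253 km
K: √((-0.0147·111.32)² + (0.0864·56.43)²) = √(2.677818 + 23.771007) = 5.1428 km
L: √((0.1262·111.32)² + (0.0877·56.43)²) = √(197.362712 + 24.491720) = 14.8948 km
M: √((0.2063·111.32)² + (0.1573·56.43)²) = √(527.405739 + 78.791169) = 24.6211 km
N: √((0.0289·111.32)² + (0.0353·56.43)²) = √(10.350041 + 3.967980) = 3.7839 km
Threshold 4.45 km: D (2.4826 km), N (3.7839 km) are within range.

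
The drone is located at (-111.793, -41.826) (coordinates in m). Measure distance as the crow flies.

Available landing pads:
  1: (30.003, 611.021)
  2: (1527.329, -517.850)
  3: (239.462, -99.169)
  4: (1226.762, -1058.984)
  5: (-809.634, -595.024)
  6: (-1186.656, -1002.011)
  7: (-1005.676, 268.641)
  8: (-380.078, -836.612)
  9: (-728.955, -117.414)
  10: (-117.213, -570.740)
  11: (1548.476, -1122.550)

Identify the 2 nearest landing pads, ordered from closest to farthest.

Distances from (-111.793, -41.826):
1: 668.068 m
2: 1706.845 m
3: 355.905 m
4: 1681.172 m
5: 890.511 m
6: 1441.279 m
7: 946.265 m
8: 838.845 m
9: 621.774 m
10: 528.942 m
11: 1981.024 m
Sorted: 3 (355.905 m) < 10 (528.942 m) < 9 (621.774 m) < 1 (668.068 m) < …

3, 10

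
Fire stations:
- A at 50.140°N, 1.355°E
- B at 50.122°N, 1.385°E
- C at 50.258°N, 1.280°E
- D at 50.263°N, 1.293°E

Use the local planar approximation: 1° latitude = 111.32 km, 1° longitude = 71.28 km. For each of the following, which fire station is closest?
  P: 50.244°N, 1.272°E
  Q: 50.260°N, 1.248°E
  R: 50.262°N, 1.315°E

P at 50.244°N, 1.272°E:
  A: 13.001 km
  B: 15.790 km
  C: 1.660 km
  D: 2.591 km
  → nearest: C (1.660 km)
Q at 50.260°N, 1.248°E:
  A: 15.382 km
  B: 18.203 km
  C: 2.292 km
  D: 3.225 km
  → nearest: C (2.292 km)
R at 50.262°N, 1.315°E:
  A: 13.877 km
  B: 16.364 km
  C: 2.534 km
  D: 1.572 km
  → nearest: D (1.572 km)

P→C; Q→C; R→D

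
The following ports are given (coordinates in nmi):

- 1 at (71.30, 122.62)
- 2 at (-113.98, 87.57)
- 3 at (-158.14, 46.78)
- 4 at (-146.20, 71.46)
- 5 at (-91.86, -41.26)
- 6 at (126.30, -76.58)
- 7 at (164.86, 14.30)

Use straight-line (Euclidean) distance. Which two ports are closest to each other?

3 and 4

Pairwise distances:
1–2: 188.57 nmi
1–3: 241.65 nmi
1–4: 223.44 nmi
1–5: 231.25 nmi
1–6: 206.65 nmi
1–7: 143.13 nmi
2–3: 60.12 nmi
2–4: 36.02 nmi
2–5: 130.72 nmi
2–6: 291.00 nmi
2–7: 288.31 nmi
3–4: 27.42 nmi
3–5: 110.20 nmi
3–6: 310.04 nmi
3–7: 324.63 nmi
4–5: 125.13 nmi
4–6: 310.12 nmi
4–7: 316.27 nmi
5–6: 221.00 nmi
5–7: 262.66 nmi
6–7: 98.72 nmi
Closest pair: 3–4 at 27.42 nmi.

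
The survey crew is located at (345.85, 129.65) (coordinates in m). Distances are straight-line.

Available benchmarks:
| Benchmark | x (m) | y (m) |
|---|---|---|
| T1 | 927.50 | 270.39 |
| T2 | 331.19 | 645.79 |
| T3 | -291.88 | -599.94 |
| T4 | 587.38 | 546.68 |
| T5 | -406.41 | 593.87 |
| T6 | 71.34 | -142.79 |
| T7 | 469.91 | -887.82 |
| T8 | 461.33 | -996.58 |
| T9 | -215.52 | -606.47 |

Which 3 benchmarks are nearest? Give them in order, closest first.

T6, T4, T2

Distances from (345.85, 129.65):
T1: 598.44 m
T2: 516.35 m
T3: 969.02 m
T4: 481.92 m
T5: 883.97 m
T6: 386.75 m
T7: 1025.01 m
T8: 1132.13 m
T9: 925.75 m
Sorted: T6 (386.75 m) < T4 (481.92 m) < T2 (516.35 m) < T1 (598.44 m) < T5 (883.97 m) < …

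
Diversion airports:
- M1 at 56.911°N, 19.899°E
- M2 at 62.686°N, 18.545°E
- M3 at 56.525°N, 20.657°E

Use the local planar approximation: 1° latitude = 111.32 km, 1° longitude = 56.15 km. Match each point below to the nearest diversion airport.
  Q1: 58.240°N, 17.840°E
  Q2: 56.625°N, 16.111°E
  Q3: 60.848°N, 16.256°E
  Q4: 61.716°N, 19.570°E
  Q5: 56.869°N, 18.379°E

Q1→M1; Q2→M1; Q3→M2; Q4→M2; Q5→M1

Q1 at 58.240°N, 17.840°E:
  M1: 187.760 km
  M2: 496.509 km
  M3: 247.926 km
  → nearest: M1 (187.760 km)
Q2 at 56.625°N, 16.111°E:
  M1: 215.066 km
  M2: 688.413 km
  M3: 255.501 km
  → nearest: M1 (215.066 km)
Q3 at 60.848°N, 16.256°E:
  M1: 483.653 km
  M2: 241.626 km
  M3: 540.976 km
  → nearest: M2 (241.626 km)
Q4 at 61.716°N, 19.570°E:
  M1: 535.212 km
  M2: 122.361 km
  M3: 581.077 km
  → nearest: M2 (122.361 km)
Q5 at 56.869°N, 18.379°E:
  M1: 85.476 km
  M2: 647.616 km
  M3: 133.519 km
  → nearest: M1 (85.476 km)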